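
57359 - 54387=2972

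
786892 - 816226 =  - 29334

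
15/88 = 15/88 = 0.17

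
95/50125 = 19/10025=0.00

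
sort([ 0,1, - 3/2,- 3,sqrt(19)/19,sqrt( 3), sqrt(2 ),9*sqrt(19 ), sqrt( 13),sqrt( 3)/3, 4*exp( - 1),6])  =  [ - 3,-3/2,0,  sqrt ( 19)/19, sqrt(3)/3, 1,sqrt( 2), 4*exp( - 1), sqrt(3),sqrt( 13 ), 6  ,  9* sqrt (19) ] 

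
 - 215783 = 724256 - 940039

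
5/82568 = 5/82568= 0.00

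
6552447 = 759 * 8633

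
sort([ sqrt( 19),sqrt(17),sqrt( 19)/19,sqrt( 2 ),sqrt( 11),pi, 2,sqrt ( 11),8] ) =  [ sqrt( 19 ) /19,sqrt( 2 )  ,  2,pi,sqrt(11), sqrt( 11), sqrt( 17 ),  sqrt( 19), 8] 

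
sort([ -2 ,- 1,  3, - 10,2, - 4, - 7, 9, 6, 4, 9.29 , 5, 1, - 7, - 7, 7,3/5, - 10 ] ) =[ - 10, - 10, - 7, - 7, - 7 ,-4, - 2, - 1,3/5,1, 2, 3,4 , 5, 6,7 , 9 , 9.29] 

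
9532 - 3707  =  5825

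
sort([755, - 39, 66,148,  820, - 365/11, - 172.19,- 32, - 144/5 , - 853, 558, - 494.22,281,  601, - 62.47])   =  [ - 853, -494.22, -172.19, - 62.47, - 39, - 365/11, - 32, - 144/5,66,148,  281,558,  601,  755,820]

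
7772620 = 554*14030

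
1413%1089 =324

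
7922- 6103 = 1819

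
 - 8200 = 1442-9642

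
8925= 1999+6926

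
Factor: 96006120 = 2^3*3^1*5^1*7^1*37^1*3089^1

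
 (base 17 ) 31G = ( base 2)1110000100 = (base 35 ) pp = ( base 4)32010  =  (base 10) 900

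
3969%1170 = 459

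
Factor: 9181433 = 9181433^1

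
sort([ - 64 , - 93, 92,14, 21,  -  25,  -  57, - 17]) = [  -  93, - 64, - 57, - 25, - 17 , 14, 21, 92]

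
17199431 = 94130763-76931332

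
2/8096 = 1/4048 = 0.00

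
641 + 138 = 779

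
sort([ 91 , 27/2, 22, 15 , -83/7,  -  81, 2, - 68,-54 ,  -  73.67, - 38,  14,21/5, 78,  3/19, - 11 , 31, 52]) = [-81, - 73.67, -68, - 54,-38,-83/7, - 11,  3/19,2, 21/5,27/2, 14, 15, 22,31,52, 78,91]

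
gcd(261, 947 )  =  1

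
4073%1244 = 341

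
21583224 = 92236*234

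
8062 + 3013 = 11075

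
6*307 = 1842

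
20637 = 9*2293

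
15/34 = 15/34 = 0.44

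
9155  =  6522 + 2633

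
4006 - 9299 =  - 5293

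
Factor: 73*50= 3650  =  2^1*5^2*73^1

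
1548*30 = 46440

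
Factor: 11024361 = 3^2*149^1*8221^1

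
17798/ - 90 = -198+ 11/45 = -197.76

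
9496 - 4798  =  4698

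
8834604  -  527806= 8306798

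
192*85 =16320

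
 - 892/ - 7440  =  223/1860 = 0.12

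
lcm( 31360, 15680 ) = 31360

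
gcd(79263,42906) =3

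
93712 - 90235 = 3477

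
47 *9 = 423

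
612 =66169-65557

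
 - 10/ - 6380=1/638 = 0.00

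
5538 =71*78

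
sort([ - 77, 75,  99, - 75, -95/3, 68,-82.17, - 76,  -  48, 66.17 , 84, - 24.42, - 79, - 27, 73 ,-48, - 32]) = [ - 82.17,  -  79, - 77, - 76, - 75,-48,-48, - 32,-95/3 , - 27, - 24.42, 66.17, 68,73, 75, 84, 99]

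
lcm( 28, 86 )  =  1204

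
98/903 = 14/129 = 0.11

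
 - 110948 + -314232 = -425180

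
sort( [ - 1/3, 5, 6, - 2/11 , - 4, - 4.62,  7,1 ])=[-4.62, - 4 , - 1/3,-2/11,1,5, 6, 7]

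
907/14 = 907/14 = 64.79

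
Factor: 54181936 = 2^4*3386371^1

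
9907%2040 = 1747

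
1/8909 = 1/8909 = 0.00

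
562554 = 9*62506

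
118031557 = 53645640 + 64385917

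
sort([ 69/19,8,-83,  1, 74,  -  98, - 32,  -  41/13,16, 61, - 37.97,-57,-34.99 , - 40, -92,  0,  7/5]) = [  -  98,-92, - 83, - 57,-40, - 37.97,-34.99,-32,- 41/13,0,  1,7/5, 69/19,8,  16 , 61, 74 ]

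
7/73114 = 7/73114 = 0.00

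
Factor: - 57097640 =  - 2^3 * 5^1*383^1*3727^1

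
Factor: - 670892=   -  2^2*179^1*937^1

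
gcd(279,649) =1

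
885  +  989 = 1874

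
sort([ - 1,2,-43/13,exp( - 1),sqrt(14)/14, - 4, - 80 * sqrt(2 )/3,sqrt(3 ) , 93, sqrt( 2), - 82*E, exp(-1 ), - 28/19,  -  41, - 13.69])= [ - 82*E, - 41, - 80* sqrt(2)/3,-13.69, - 4, - 43/13, - 28/19, - 1, sqrt( 14)/14,exp( - 1 ), exp( - 1), sqrt(2),sqrt( 3),2, 93]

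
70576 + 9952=80528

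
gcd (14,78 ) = 2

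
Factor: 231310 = 2^1*5^1*23131^1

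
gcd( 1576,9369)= 1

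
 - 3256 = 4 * (-814)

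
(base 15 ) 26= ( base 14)28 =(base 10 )36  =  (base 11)33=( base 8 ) 44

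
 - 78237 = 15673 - 93910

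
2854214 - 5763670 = - 2909456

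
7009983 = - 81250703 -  - 88260686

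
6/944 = 3/472 = 0.01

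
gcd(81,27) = 27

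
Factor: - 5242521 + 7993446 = 3^1 * 5^2*43^1*853^1= 2750925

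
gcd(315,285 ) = 15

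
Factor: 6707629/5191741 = 5191741^( - 1)*6707629^1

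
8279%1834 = 943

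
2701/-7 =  - 386 + 1/7 = -  385.86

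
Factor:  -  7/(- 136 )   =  2^( - 3 ) *7^1*17^(  -  1 ) 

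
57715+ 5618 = 63333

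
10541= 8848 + 1693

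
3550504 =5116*694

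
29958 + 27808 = 57766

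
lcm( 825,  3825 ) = 42075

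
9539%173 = 24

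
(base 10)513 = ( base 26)jj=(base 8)1001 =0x201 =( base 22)117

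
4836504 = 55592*87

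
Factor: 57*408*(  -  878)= -2^4*3^2*17^1*19^1*439^1 = - 20418768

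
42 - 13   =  29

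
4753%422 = 111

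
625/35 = 125/7  =  17.86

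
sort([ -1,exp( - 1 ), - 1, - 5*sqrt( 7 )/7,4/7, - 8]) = [  -  8, - 5*sqrt(7 )/7, - 1,- 1 , exp( - 1 ),4/7]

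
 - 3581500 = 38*( - 94250)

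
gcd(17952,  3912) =24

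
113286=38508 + 74778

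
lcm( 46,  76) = 1748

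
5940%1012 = 880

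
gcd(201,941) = 1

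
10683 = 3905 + 6778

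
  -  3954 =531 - 4485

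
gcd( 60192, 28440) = 72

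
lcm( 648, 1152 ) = 10368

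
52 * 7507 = 390364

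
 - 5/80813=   -  1+80808/80813 =- 0.00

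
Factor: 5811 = 3^1*13^1*149^1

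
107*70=7490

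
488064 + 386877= 874941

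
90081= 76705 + 13376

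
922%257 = 151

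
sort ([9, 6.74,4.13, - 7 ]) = [-7, 4.13, 6.74, 9]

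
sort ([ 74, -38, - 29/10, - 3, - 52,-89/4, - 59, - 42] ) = [-59,-52, - 42,  -  38, - 89/4, - 3, - 29/10, 74]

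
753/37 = 20 + 13/37 = 20.35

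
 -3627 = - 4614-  - 987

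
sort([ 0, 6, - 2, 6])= [ - 2 , 0,6,6]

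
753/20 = 753/20 = 37.65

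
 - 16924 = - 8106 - 8818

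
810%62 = 4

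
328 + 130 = 458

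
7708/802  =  3854/401  =  9.61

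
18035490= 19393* 930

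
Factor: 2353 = 13^1 * 181^1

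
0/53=0 = 0.00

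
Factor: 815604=2^2 * 3^1 * 67967^1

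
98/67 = 1 + 31/67=   1.46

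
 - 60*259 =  - 15540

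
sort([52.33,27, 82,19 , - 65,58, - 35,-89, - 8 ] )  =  [ - 89, - 65 , - 35, - 8,19,27, 52.33 , 58, 82 ] 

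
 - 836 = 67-903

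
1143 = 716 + 427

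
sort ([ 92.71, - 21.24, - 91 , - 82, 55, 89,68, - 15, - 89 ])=[ - 91, - 89, - 82, - 21.24, - 15,55,68,89, 92.71]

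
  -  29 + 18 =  - 11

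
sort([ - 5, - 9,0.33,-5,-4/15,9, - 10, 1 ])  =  [ - 10, - 9, - 5,-5, -4/15 , 0.33,1, 9]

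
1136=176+960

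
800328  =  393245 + 407083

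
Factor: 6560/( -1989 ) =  - 2^5*3^(-2) * 5^1*13^( - 1 )*17^ ( - 1)*41^1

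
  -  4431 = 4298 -8729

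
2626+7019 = 9645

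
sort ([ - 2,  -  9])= [ - 9, - 2]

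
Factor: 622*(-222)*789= - 2^2*3^2*37^1*263^1 *311^1 =- 108948276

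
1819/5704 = 1819/5704 = 0.32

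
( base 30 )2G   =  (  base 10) 76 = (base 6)204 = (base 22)3A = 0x4c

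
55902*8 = 447216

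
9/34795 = 9/34795 = 0.00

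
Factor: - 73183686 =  - 2^1 * 3^1 * 12197281^1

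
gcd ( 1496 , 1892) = 44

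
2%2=0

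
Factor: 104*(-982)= -2^4*13^1*491^1 = - 102128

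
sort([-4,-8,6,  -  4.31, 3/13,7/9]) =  [ - 8, - 4.31,  -  4 , 3/13, 7/9,6 ] 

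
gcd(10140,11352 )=12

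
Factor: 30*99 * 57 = 169290 = 2^1*3^4*5^1*11^1*19^1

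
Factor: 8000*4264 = 34112000= 2^9*5^3 *13^1 * 41^1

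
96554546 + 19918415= 116472961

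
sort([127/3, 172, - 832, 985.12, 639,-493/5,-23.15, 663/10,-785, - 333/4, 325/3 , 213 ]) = [-832,-785,-493/5, - 333/4, - 23.15, 127/3, 663/10, 325/3,172, 213,639,985.12 ] 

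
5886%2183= 1520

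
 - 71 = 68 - 139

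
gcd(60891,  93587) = 1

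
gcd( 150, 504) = 6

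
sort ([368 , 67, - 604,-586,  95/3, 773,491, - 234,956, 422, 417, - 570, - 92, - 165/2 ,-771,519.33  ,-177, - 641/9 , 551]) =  [ - 771, - 604,  -  586,- 570, - 234,-177, - 92, - 165/2, - 641/9,  95/3,67, 368,417, 422, 491,519.33, 551 , 773, 956 ] 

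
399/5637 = 133/1879 = 0.07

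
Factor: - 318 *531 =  - 168858 = - 2^1* 3^3*53^1 *59^1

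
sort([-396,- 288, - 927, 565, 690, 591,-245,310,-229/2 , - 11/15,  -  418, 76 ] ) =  [ - 927, - 418,  -  396, - 288, - 245,-229/2,-11/15, 76, 310, 565, 591,690]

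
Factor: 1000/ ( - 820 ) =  - 50/41=- 2^1*5^2*41^(  -  1)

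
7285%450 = 85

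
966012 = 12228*79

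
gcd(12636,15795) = 3159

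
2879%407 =30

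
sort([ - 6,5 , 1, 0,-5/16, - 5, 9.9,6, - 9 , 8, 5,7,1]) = [ - 9,-6, - 5, - 5/16,0 , 1,1,5,5, 6,7,8, 9.9]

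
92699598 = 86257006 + 6442592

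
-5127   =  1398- 6525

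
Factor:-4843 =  - 29^1*167^1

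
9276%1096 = 508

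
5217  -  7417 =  - 2200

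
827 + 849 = 1676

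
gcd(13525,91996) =1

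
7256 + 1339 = 8595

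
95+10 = 105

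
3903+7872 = 11775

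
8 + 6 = 14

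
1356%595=166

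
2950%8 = 6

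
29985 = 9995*3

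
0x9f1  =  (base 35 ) 22P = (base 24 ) 4A1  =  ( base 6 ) 15441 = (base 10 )2545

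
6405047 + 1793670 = 8198717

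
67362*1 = 67362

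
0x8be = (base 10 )2238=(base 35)1sx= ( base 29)2J5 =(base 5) 32423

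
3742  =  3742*1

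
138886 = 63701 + 75185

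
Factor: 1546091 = 239^1*6469^1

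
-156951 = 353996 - 510947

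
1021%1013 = 8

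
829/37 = 829/37 = 22.41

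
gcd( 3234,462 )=462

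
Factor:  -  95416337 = -95416337^1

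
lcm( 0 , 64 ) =0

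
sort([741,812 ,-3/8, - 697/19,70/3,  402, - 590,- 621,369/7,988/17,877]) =[ - 621,-590, - 697/19, - 3/8, 70/3, 369/7, 988/17,402,741,  812,877]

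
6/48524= 3/24262 = 0.00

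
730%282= 166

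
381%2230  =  381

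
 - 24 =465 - 489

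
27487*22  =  604714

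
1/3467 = 1/3467 = 0.00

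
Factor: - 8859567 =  - 3^1*17^1*19^1 *41^1*223^1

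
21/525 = 1/25 =0.04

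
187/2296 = 187/2296 = 0.08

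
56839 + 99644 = 156483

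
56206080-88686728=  - 32480648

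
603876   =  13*46452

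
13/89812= 13/89812= 0.00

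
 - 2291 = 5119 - 7410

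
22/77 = 2/7= 0.29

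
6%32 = 6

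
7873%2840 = 2193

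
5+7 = 12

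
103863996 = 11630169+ 92233827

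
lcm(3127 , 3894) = 206382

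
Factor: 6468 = 2^2*3^1*7^2*11^1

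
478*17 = 8126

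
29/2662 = 29/2662 = 0.01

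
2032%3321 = 2032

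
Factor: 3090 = 2^1*3^1*5^1*103^1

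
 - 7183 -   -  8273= 1090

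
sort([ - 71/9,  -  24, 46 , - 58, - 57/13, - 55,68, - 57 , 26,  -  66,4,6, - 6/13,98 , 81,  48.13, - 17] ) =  [ - 66,  -  58, - 57, - 55, - 24, - 17, - 71/9,-57/13, - 6/13, 4 , 6,26, 46, 48.13, 68,81,98] 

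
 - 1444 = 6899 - 8343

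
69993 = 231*303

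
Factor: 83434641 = 3^1*61^1*107^1*4261^1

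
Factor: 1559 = 1559^1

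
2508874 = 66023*38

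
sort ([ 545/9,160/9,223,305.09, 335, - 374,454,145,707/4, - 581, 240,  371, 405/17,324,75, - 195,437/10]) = [ - 581, - 374, - 195, 160/9,405/17 , 437/10,545/9, 75,145, 707/4, 223,240,305.09,324  ,  335 , 371 , 454 ] 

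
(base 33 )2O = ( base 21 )46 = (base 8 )132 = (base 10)90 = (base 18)50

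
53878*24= 1293072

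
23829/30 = 7943/10  =  794.30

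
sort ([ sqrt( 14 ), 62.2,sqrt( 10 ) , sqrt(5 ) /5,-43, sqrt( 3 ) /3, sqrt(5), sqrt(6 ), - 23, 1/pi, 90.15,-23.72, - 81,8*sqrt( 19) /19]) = [ - 81, - 43, - 23.72, - 23, 1/pi,sqrt( 5)/5, sqrt(3)/3,8*sqrt(19)/19,  sqrt(5 ), sqrt( 6 ), sqrt(10 ),sqrt(14), 62.2  ,  90.15]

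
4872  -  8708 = - 3836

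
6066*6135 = 37214910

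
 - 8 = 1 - 9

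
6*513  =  3078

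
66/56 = 33/28 = 1.18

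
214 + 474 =688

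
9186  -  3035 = 6151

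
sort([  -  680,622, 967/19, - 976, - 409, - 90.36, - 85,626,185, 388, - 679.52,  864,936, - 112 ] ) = [ - 976, - 680,-679.52, - 409,-112, - 90.36, - 85,967/19, 185, 388,  622,626,864, 936] 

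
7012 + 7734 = 14746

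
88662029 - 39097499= 49564530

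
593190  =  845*702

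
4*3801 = 15204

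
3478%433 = 14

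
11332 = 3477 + 7855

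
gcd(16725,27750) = 75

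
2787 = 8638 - 5851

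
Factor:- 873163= - 37^1*23599^1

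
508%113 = 56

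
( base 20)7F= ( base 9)182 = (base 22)71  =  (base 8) 233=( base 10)155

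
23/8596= 23/8596  =  0.00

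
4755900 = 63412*75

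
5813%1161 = 8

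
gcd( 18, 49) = 1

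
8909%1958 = 1077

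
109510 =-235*( - 466)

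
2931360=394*7440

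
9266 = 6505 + 2761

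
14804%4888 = 140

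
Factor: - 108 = -2^2*3^3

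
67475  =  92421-24946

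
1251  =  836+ 415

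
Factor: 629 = 17^1 * 37^1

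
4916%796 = 140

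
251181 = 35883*7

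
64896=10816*6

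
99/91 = 99/91 = 1.09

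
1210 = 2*605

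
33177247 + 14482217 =47659464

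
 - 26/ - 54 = 13/27 = 0.48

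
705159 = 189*3731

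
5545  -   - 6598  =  12143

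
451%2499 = 451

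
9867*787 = 7765329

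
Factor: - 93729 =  -3^1*157^1 *199^1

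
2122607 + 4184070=6306677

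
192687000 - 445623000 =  - 252936000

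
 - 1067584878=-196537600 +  - 871047278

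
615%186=57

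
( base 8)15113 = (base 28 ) 8gb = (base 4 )1221023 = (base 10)6731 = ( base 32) 6IB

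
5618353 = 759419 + 4858934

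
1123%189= 178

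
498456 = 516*966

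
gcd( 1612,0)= 1612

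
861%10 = 1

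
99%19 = 4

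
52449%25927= 595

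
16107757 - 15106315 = 1001442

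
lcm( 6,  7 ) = 42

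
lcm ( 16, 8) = 16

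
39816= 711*56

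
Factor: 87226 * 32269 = 2814695794 = 2^1 * 23^2 * 61^1*43613^1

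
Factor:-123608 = -2^3*15451^1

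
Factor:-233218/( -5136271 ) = 2^1*7^( - 1)*29^1 * 4021^1*733753^( - 1)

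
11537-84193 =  - 72656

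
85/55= 1+6/11=1.55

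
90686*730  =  66200780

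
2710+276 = 2986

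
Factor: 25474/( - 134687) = -94/497 = - 2^1 *7^( - 1)*47^1*71^( - 1)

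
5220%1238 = 268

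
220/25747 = 220/25747 = 0.01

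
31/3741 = 31/3741=0.01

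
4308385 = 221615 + 4086770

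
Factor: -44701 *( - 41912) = 2^3* 13^2 * 31^1 * 44701^1 = 1873508312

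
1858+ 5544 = 7402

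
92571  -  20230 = 72341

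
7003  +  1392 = 8395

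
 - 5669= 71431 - 77100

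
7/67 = 7/67= 0.10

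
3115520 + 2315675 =5431195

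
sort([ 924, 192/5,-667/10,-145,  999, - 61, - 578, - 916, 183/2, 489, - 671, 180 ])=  [  -  916, - 671, - 578  , - 145, - 667/10,- 61, 192/5,183/2,180, 489, 924,999 ] 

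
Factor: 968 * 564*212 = 115741824 = 2^7*3^1*11^2*47^1*53^1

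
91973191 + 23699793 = 115672984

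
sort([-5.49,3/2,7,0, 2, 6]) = [-5.49, 0,3/2,2, 6, 7]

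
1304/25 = 1304/25=   52.16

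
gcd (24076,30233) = 1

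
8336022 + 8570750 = 16906772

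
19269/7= 19269/7 = 2752.71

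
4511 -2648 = 1863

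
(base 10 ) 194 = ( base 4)3002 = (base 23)8a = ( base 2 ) 11000010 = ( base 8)302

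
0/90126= 0 = 0.00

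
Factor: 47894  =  2^1 * 7^1*11^1*311^1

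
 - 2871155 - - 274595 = -2596560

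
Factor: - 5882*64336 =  - 378424352 = - 2^5*17^1*173^1*4021^1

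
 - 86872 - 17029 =-103901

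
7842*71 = 556782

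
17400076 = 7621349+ 9778727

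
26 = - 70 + 96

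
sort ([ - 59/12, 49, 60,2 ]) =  [ - 59/12, 2, 49, 60] 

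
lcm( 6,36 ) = 36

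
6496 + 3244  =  9740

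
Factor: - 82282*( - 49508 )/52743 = 4073617256/52743 = 2^3*3^(  -  1 )*12377^1*17581^(- 1) * 41141^1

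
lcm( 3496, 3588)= 136344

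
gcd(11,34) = 1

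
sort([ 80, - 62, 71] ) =[ - 62,71, 80]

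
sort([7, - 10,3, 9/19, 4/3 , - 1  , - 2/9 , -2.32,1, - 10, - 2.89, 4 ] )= [ - 10, - 10, - 2.89, - 2.32 , - 1 , - 2/9,9/19,1,4/3,  3, 4,7]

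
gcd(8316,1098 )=18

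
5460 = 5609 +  - 149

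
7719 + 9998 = 17717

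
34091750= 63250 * 539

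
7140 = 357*20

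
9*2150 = 19350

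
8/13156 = 2/3289 =0.00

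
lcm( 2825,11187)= 279675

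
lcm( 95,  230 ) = 4370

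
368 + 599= 967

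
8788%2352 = 1732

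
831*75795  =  62985645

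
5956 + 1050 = 7006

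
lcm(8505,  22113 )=110565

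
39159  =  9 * 4351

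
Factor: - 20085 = - 3^1 * 5^1* 13^1*103^1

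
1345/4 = 1345/4 = 336.25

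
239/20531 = 239/20531  =  0.01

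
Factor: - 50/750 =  - 1/15 = - 3^(- 1)*5^(-1 ) 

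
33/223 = 33/223 =0.15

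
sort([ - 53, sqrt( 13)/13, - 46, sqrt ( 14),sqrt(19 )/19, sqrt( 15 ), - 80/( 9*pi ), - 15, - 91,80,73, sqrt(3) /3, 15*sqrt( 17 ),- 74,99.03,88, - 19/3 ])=[- 91,-74, - 53, - 46, - 15, - 19/3, - 80/(9*pi), sqrt(19 )/19, sqrt ( 13 ) /13, sqrt(3) /3,  sqrt(14 ), sqrt(15 ), 15*sqrt (17), 73,80, 88, 99.03 ]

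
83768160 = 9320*8988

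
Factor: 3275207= 13^1*251939^1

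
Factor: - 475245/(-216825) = 3^1 * 5^ ( - 1)*7^(-2)*179^1= 537/245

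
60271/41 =60271/41 = 1470.02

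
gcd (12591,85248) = 9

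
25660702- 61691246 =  - 36030544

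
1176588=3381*348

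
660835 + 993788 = 1654623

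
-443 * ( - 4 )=1772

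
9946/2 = 4973 = 4973.00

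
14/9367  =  14/9367=0.00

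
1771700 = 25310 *70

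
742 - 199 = 543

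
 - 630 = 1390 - 2020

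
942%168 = 102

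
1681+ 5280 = 6961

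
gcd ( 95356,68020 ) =4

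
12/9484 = 3/2371 = 0.00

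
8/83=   8/83=0.10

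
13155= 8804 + 4351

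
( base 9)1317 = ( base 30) 12s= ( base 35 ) s8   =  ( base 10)988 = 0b1111011100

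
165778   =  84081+81697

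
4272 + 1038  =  5310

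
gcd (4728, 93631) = 1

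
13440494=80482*167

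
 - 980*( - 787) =771260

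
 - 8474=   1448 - 9922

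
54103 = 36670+17433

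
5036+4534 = 9570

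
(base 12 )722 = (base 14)53c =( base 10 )1034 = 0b10000001010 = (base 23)1LM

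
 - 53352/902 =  - 60 + 384/451 = - 59.15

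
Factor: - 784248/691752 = - 19^ ( - 1)*37^( - 1)*797^1 =-797/703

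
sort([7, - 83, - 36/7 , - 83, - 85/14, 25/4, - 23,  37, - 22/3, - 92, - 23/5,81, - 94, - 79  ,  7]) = [ - 94, - 92, - 83, - 83, - 79, - 23, - 22/3, -85/14 , - 36/7, - 23/5,25/4,7, 7 , 37 , 81 ]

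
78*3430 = 267540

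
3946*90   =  355140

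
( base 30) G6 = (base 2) 111100110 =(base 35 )DV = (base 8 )746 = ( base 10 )486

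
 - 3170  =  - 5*634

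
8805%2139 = 249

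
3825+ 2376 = 6201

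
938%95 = 83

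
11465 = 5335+6130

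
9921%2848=1377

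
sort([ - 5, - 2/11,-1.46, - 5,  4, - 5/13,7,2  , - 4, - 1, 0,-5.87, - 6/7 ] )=[  -  5.87 ,- 5, - 5, - 4, - 1.46, - 1, - 6/7, - 5/13,- 2/11,0, 2,4,7] 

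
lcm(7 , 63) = 63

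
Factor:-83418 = -2^1* 3^1 * 13903^1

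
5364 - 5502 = -138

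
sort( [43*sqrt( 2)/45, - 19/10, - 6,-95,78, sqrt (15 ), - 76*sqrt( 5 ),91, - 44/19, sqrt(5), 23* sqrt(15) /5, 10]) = [ - 76*sqrt (5),  -  95,  -  6, - 44/19, - 19/10,43*sqrt ( 2 ) /45,sqrt(5 ), sqrt (15 ),10,23*sqrt(15) /5 , 78,91 ]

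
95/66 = 1 + 29/66 = 1.44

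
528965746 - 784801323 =-255835577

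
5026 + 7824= 12850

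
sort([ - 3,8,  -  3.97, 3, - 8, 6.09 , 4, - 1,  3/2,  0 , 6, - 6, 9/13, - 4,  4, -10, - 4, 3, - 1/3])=[ - 10, - 8, - 6, - 4, - 4, - 3.97, - 3, - 1, - 1/3 , 0, 9/13 , 3/2,3, 3,  4,4,6, 6.09,8]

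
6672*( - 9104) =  - 60741888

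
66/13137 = 22/4379 = 0.01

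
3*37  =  111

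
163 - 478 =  - 315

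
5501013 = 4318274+1182739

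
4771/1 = 4771 = 4771.00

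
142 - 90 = 52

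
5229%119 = 112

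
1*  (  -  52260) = -52260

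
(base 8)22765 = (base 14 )3781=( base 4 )2113311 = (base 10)9717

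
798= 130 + 668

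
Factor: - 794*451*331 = - 118529114 =- 2^1 * 11^1*41^1*331^1 * 397^1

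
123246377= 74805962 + 48440415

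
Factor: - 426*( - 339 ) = 2^1*3^2*71^1*113^1 = 144414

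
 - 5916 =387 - 6303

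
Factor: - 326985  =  -3^1*5^1*21799^1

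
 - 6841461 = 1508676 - 8350137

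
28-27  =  1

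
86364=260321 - 173957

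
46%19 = 8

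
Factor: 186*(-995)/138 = -30845/23 = -  5^1*23^ ( - 1)*31^1*199^1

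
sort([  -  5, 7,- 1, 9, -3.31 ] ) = [ - 5, - 3.31, - 1, 7,9]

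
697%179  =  160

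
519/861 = 173/287 = 0.60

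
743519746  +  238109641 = 981629387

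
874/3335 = 38/145 = 0.26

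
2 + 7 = 9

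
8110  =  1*8110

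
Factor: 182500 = 2^2 *5^4*73^1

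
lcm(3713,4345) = 204215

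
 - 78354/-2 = 39177/1=39177.00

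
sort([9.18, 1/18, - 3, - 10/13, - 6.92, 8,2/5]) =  [ - 6.92, - 3, - 10/13, 1/18, 2/5, 8, 9.18 ] 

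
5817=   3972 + 1845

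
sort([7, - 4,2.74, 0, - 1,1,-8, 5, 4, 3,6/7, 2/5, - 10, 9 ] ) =[ - 10, - 8, - 4, - 1,0, 2/5, 6/7, 1, 2.74, 3, 4, 5,7,9] 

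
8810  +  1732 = 10542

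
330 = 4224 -3894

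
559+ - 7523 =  - 6964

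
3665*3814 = 13978310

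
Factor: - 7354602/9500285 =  - 2^1* 3^2*5^(  -  1)*19^( - 1 )*131^1*3119^1*100003^ ( -1)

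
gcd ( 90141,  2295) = 3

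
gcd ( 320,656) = 16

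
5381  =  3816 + 1565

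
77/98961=77/98961 = 0.00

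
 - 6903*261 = - 1801683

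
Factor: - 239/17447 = - 1/73 = - 73^(-1 )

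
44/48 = 11/12 = 0.92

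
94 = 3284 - 3190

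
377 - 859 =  - 482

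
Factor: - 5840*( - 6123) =2^4 *3^1*5^1*13^1* 73^1*157^1 = 35758320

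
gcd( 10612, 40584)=4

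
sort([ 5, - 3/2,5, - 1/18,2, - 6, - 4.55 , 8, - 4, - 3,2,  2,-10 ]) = [ - 10,-6, - 4.55, - 4, - 3, - 3/2 , - 1/18,2,2 , 2, 5,  5, 8 ] 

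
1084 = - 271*( - 4) 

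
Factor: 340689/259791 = 7^(- 1 )*19^1*43^1*89^( - 1) = 817/623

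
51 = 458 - 407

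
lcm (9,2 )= 18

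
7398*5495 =40652010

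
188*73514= 13820632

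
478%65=23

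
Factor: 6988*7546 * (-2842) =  - 2^4*7^5*11^1 * 29^1*1747^1 =- 149862775216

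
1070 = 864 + 206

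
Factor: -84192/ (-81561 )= 2^5*31^( - 1) = 32/31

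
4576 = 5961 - 1385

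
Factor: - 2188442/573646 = - 1094221/286823 =- 43^1*233^( - 1)*1231^ (  -  1 ) * 25447^1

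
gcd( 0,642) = 642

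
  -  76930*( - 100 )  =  7693000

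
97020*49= 4753980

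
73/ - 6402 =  -73/6402 = - 0.01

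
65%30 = 5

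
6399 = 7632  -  1233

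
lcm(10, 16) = 80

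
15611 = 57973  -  42362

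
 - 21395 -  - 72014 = 50619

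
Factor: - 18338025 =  - 3^1*5^2*244507^1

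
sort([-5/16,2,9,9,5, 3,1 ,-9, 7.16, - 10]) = [ - 10,- 9 , - 5/16, 1, 2,3,5,7.16,9,9] 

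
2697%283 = 150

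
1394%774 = 620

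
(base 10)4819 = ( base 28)643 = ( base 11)3691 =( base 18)EFD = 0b1001011010011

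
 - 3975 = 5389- 9364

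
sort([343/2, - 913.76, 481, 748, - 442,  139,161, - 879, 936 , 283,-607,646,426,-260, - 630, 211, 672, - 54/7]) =[ - 913.76,  -  879, - 630,  -  607, - 442, - 260, - 54/7,  139,161, 343/2, 211,283, 426,481,646, 672, 748,936 ] 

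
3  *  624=1872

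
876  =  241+635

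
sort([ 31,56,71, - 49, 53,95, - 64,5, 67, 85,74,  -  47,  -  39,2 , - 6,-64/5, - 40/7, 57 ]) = [-64, - 49, - 47,-39, - 64/5,-6, - 40/7,2, 5,31,53, 56,57, 67 , 71, 74,85,95]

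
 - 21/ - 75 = 7/25 = 0.28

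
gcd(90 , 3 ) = 3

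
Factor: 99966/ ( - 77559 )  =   - 33322/25853 = - 2^1*103^ (  -  1)*251^( - 1 )*16661^1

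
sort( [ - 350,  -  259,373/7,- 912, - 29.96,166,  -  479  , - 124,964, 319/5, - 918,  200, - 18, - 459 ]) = [ - 918, - 912, - 479, - 459, - 350, -259,  -  124, - 29.96, - 18,373/7,319/5, 166, 200,964 ] 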